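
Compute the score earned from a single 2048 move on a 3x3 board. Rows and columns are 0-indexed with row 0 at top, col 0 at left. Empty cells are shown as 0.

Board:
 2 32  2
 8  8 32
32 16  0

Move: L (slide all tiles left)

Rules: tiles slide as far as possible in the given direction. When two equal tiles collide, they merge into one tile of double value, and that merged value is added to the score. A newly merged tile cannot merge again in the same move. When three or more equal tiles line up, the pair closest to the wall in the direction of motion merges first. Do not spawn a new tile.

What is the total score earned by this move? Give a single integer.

Slide left:
row 0: [2, 32, 2] -> [2, 32, 2]  score +0 (running 0)
row 1: [8, 8, 32] -> [16, 32, 0]  score +16 (running 16)
row 2: [32, 16, 0] -> [32, 16, 0]  score +0 (running 16)
Board after move:
 2 32  2
16 32  0
32 16  0

Answer: 16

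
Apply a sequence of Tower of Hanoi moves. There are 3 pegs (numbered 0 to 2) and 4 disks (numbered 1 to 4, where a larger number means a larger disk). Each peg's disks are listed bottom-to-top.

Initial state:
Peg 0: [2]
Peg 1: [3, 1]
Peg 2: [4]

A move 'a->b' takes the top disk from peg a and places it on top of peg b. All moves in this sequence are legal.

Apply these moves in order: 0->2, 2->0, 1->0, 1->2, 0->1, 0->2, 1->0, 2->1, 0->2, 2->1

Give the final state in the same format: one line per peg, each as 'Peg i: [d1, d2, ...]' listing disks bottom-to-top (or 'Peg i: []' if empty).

After move 1 (0->2):
Peg 0: []
Peg 1: [3, 1]
Peg 2: [4, 2]

After move 2 (2->0):
Peg 0: [2]
Peg 1: [3, 1]
Peg 2: [4]

After move 3 (1->0):
Peg 0: [2, 1]
Peg 1: [3]
Peg 2: [4]

After move 4 (1->2):
Peg 0: [2, 1]
Peg 1: []
Peg 2: [4, 3]

After move 5 (0->1):
Peg 0: [2]
Peg 1: [1]
Peg 2: [4, 3]

After move 6 (0->2):
Peg 0: []
Peg 1: [1]
Peg 2: [4, 3, 2]

After move 7 (1->0):
Peg 0: [1]
Peg 1: []
Peg 2: [4, 3, 2]

After move 8 (2->1):
Peg 0: [1]
Peg 1: [2]
Peg 2: [4, 3]

After move 9 (0->2):
Peg 0: []
Peg 1: [2]
Peg 2: [4, 3, 1]

After move 10 (2->1):
Peg 0: []
Peg 1: [2, 1]
Peg 2: [4, 3]

Answer: Peg 0: []
Peg 1: [2, 1]
Peg 2: [4, 3]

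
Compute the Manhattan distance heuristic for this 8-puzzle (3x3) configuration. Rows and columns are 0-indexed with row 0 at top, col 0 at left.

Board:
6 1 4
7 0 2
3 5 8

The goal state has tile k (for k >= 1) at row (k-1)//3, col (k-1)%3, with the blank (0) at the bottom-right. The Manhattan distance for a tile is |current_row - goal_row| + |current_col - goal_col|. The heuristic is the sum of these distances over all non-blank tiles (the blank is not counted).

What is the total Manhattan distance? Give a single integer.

Answer: 16

Derivation:
Tile 6: at (0,0), goal (1,2), distance |0-1|+|0-2| = 3
Tile 1: at (0,1), goal (0,0), distance |0-0|+|1-0| = 1
Tile 4: at (0,2), goal (1,0), distance |0-1|+|2-0| = 3
Tile 7: at (1,0), goal (2,0), distance |1-2|+|0-0| = 1
Tile 2: at (1,2), goal (0,1), distance |1-0|+|2-1| = 2
Tile 3: at (2,0), goal (0,2), distance |2-0|+|0-2| = 4
Tile 5: at (2,1), goal (1,1), distance |2-1|+|1-1| = 1
Tile 8: at (2,2), goal (2,1), distance |2-2|+|2-1| = 1
Sum: 3 + 1 + 3 + 1 + 2 + 4 + 1 + 1 = 16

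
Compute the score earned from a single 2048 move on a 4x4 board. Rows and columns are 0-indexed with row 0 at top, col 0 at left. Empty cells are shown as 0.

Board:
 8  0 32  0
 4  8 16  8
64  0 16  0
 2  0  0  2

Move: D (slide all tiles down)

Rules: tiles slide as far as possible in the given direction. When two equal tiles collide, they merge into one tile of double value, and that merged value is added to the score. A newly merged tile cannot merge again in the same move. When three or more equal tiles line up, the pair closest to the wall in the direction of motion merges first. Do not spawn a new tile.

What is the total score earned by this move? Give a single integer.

Answer: 32

Derivation:
Slide down:
col 0: [8, 4, 64, 2] -> [8, 4, 64, 2]  score +0 (running 0)
col 1: [0, 8, 0, 0] -> [0, 0, 0, 8]  score +0 (running 0)
col 2: [32, 16, 16, 0] -> [0, 0, 32, 32]  score +32 (running 32)
col 3: [0, 8, 0, 2] -> [0, 0, 8, 2]  score +0 (running 32)
Board after move:
 8  0  0  0
 4  0  0  0
64  0 32  8
 2  8 32  2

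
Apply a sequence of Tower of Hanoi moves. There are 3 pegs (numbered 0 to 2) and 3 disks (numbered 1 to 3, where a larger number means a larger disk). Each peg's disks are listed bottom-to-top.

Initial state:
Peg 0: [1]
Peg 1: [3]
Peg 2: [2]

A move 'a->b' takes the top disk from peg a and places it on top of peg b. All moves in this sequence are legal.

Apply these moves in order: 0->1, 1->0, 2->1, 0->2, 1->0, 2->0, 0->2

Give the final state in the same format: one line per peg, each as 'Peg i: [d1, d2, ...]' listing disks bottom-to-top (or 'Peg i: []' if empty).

After move 1 (0->1):
Peg 0: []
Peg 1: [3, 1]
Peg 2: [2]

After move 2 (1->0):
Peg 0: [1]
Peg 1: [3]
Peg 2: [2]

After move 3 (2->1):
Peg 0: [1]
Peg 1: [3, 2]
Peg 2: []

After move 4 (0->2):
Peg 0: []
Peg 1: [3, 2]
Peg 2: [1]

After move 5 (1->0):
Peg 0: [2]
Peg 1: [3]
Peg 2: [1]

After move 6 (2->0):
Peg 0: [2, 1]
Peg 1: [3]
Peg 2: []

After move 7 (0->2):
Peg 0: [2]
Peg 1: [3]
Peg 2: [1]

Answer: Peg 0: [2]
Peg 1: [3]
Peg 2: [1]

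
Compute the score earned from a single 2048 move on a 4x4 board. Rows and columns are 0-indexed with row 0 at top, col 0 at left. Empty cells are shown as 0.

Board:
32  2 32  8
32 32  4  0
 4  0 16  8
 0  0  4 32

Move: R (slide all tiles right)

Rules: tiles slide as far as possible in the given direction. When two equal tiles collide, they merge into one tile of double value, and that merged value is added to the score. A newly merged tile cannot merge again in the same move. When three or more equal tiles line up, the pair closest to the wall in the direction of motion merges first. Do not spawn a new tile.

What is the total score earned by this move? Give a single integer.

Answer: 64

Derivation:
Slide right:
row 0: [32, 2, 32, 8] -> [32, 2, 32, 8]  score +0 (running 0)
row 1: [32, 32, 4, 0] -> [0, 0, 64, 4]  score +64 (running 64)
row 2: [4, 0, 16, 8] -> [0, 4, 16, 8]  score +0 (running 64)
row 3: [0, 0, 4, 32] -> [0, 0, 4, 32]  score +0 (running 64)
Board after move:
32  2 32  8
 0  0 64  4
 0  4 16  8
 0  0  4 32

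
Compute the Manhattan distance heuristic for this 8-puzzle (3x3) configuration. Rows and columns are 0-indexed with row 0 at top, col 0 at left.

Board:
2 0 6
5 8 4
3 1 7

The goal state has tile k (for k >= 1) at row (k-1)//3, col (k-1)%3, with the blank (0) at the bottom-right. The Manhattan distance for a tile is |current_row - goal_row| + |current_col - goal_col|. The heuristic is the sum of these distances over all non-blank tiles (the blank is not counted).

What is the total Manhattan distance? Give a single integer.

Answer: 15

Derivation:
Tile 2: at (0,0), goal (0,1), distance |0-0|+|0-1| = 1
Tile 6: at (0,2), goal (1,2), distance |0-1|+|2-2| = 1
Tile 5: at (1,0), goal (1,1), distance |1-1|+|0-1| = 1
Tile 8: at (1,1), goal (2,1), distance |1-2|+|1-1| = 1
Tile 4: at (1,2), goal (1,0), distance |1-1|+|2-0| = 2
Tile 3: at (2,0), goal (0,2), distance |2-0|+|0-2| = 4
Tile 1: at (2,1), goal (0,0), distance |2-0|+|1-0| = 3
Tile 7: at (2,2), goal (2,0), distance |2-2|+|2-0| = 2
Sum: 1 + 1 + 1 + 1 + 2 + 4 + 3 + 2 = 15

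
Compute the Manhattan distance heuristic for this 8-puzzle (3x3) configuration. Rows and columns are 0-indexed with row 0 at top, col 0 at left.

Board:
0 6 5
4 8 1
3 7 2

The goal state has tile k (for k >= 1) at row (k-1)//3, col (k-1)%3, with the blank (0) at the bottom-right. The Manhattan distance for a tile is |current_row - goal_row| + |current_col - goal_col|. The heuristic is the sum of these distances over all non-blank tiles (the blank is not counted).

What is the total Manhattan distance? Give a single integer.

Answer: 16

Derivation:
Tile 6: (0,1)->(1,2) = 2
Tile 5: (0,2)->(1,1) = 2
Tile 4: (1,0)->(1,0) = 0
Tile 8: (1,1)->(2,1) = 1
Tile 1: (1,2)->(0,0) = 3
Tile 3: (2,0)->(0,2) = 4
Tile 7: (2,1)->(2,0) = 1
Tile 2: (2,2)->(0,1) = 3
Sum: 2 + 2 + 0 + 1 + 3 + 4 + 1 + 3 = 16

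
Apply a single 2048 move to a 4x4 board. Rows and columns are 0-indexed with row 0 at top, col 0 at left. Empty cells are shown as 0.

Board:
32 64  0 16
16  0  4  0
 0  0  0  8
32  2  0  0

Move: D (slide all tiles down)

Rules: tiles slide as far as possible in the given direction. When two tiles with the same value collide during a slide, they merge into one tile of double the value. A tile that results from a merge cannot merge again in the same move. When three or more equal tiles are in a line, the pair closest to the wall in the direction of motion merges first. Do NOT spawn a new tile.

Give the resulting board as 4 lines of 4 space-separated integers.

Slide down:
col 0: [32, 16, 0, 32] -> [0, 32, 16, 32]
col 1: [64, 0, 0, 2] -> [0, 0, 64, 2]
col 2: [0, 4, 0, 0] -> [0, 0, 0, 4]
col 3: [16, 0, 8, 0] -> [0, 0, 16, 8]

Answer:  0  0  0  0
32  0  0  0
16 64  0 16
32  2  4  8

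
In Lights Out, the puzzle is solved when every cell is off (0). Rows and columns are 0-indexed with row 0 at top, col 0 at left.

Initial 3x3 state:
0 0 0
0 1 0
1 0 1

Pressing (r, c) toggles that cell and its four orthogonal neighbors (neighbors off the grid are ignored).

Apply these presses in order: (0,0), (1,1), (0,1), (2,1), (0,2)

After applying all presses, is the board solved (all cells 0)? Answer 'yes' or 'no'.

Answer: yes

Derivation:
After press 1 at (0,0):
1 1 0
1 1 0
1 0 1

After press 2 at (1,1):
1 0 0
0 0 1
1 1 1

After press 3 at (0,1):
0 1 1
0 1 1
1 1 1

After press 4 at (2,1):
0 1 1
0 0 1
0 0 0

After press 5 at (0,2):
0 0 0
0 0 0
0 0 0

Lights still on: 0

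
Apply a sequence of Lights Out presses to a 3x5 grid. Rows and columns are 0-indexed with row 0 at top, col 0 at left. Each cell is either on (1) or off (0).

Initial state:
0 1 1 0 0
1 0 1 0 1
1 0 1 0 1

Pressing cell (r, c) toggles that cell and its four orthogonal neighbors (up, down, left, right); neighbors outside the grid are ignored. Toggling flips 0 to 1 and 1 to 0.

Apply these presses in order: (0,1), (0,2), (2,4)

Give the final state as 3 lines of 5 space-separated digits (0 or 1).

After press 1 at (0,1):
1 0 0 0 0
1 1 1 0 1
1 0 1 0 1

After press 2 at (0,2):
1 1 1 1 0
1 1 0 0 1
1 0 1 0 1

After press 3 at (2,4):
1 1 1 1 0
1 1 0 0 0
1 0 1 1 0

Answer: 1 1 1 1 0
1 1 0 0 0
1 0 1 1 0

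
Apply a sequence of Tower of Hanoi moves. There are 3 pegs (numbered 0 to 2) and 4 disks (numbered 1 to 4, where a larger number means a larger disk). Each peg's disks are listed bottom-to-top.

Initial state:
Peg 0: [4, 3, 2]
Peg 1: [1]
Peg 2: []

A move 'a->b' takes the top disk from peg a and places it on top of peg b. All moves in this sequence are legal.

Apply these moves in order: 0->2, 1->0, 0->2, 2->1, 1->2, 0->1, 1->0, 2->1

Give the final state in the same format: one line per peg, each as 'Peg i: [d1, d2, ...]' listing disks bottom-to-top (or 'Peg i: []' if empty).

After move 1 (0->2):
Peg 0: [4, 3]
Peg 1: [1]
Peg 2: [2]

After move 2 (1->0):
Peg 0: [4, 3, 1]
Peg 1: []
Peg 2: [2]

After move 3 (0->2):
Peg 0: [4, 3]
Peg 1: []
Peg 2: [2, 1]

After move 4 (2->1):
Peg 0: [4, 3]
Peg 1: [1]
Peg 2: [2]

After move 5 (1->2):
Peg 0: [4, 3]
Peg 1: []
Peg 2: [2, 1]

After move 6 (0->1):
Peg 0: [4]
Peg 1: [3]
Peg 2: [2, 1]

After move 7 (1->0):
Peg 0: [4, 3]
Peg 1: []
Peg 2: [2, 1]

After move 8 (2->1):
Peg 0: [4, 3]
Peg 1: [1]
Peg 2: [2]

Answer: Peg 0: [4, 3]
Peg 1: [1]
Peg 2: [2]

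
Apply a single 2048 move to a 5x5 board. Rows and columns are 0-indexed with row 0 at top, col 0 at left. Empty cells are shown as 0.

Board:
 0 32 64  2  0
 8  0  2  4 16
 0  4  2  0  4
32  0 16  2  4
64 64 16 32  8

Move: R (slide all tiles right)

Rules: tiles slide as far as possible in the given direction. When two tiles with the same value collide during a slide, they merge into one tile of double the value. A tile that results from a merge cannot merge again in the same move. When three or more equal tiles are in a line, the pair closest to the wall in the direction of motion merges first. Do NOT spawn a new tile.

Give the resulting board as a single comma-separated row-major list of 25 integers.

Answer: 0, 0, 32, 64, 2, 0, 8, 2, 4, 16, 0, 0, 4, 2, 4, 0, 32, 16, 2, 4, 0, 128, 16, 32, 8

Derivation:
Slide right:
row 0: [0, 32, 64, 2, 0] -> [0, 0, 32, 64, 2]
row 1: [8, 0, 2, 4, 16] -> [0, 8, 2, 4, 16]
row 2: [0, 4, 2, 0, 4] -> [0, 0, 4, 2, 4]
row 3: [32, 0, 16, 2, 4] -> [0, 32, 16, 2, 4]
row 4: [64, 64, 16, 32, 8] -> [0, 128, 16, 32, 8]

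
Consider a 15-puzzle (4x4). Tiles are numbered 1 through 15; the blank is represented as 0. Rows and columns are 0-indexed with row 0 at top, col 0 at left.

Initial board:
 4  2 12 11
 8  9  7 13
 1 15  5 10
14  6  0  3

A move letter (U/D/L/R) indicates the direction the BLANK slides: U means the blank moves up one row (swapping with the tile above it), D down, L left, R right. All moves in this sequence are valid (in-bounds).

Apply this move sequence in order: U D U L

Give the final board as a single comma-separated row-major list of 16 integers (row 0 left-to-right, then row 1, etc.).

Answer: 4, 2, 12, 11, 8, 9, 7, 13, 1, 0, 15, 10, 14, 6, 5, 3

Derivation:
After move 1 (U):
 4  2 12 11
 8  9  7 13
 1 15  0 10
14  6  5  3

After move 2 (D):
 4  2 12 11
 8  9  7 13
 1 15  5 10
14  6  0  3

After move 3 (U):
 4  2 12 11
 8  9  7 13
 1 15  0 10
14  6  5  3

After move 4 (L):
 4  2 12 11
 8  9  7 13
 1  0 15 10
14  6  5  3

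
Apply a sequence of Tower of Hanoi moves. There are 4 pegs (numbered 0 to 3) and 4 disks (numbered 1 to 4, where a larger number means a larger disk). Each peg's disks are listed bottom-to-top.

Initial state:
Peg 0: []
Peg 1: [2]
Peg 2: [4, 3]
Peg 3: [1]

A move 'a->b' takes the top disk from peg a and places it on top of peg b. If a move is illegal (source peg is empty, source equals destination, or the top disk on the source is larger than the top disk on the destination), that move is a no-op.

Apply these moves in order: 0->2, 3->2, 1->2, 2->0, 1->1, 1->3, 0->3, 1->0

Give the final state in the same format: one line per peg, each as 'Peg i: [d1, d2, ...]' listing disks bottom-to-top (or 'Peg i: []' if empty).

After move 1 (0->2):
Peg 0: []
Peg 1: [2]
Peg 2: [4, 3]
Peg 3: [1]

After move 2 (3->2):
Peg 0: []
Peg 1: [2]
Peg 2: [4, 3, 1]
Peg 3: []

After move 3 (1->2):
Peg 0: []
Peg 1: [2]
Peg 2: [4, 3, 1]
Peg 3: []

After move 4 (2->0):
Peg 0: [1]
Peg 1: [2]
Peg 2: [4, 3]
Peg 3: []

After move 5 (1->1):
Peg 0: [1]
Peg 1: [2]
Peg 2: [4, 3]
Peg 3: []

After move 6 (1->3):
Peg 0: [1]
Peg 1: []
Peg 2: [4, 3]
Peg 3: [2]

After move 7 (0->3):
Peg 0: []
Peg 1: []
Peg 2: [4, 3]
Peg 3: [2, 1]

After move 8 (1->0):
Peg 0: []
Peg 1: []
Peg 2: [4, 3]
Peg 3: [2, 1]

Answer: Peg 0: []
Peg 1: []
Peg 2: [4, 3]
Peg 3: [2, 1]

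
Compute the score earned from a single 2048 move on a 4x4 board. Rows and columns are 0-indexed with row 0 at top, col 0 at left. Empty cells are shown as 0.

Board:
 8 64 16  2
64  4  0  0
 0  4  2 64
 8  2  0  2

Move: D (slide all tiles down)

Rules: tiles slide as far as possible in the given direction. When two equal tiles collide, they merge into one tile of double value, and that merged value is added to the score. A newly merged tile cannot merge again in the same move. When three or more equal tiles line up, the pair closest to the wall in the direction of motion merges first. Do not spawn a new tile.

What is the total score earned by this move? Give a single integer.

Answer: 8

Derivation:
Slide down:
col 0: [8, 64, 0, 8] -> [0, 8, 64, 8]  score +0 (running 0)
col 1: [64, 4, 4, 2] -> [0, 64, 8, 2]  score +8 (running 8)
col 2: [16, 0, 2, 0] -> [0, 0, 16, 2]  score +0 (running 8)
col 3: [2, 0, 64, 2] -> [0, 2, 64, 2]  score +0 (running 8)
Board after move:
 0  0  0  0
 8 64  0  2
64  8 16 64
 8  2  2  2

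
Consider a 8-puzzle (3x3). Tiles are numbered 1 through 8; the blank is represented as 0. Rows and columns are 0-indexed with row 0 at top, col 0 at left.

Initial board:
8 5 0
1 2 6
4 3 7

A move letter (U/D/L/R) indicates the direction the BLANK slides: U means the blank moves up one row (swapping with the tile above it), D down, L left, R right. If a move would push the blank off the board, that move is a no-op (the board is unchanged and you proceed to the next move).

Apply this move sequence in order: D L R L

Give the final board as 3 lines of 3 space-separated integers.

After move 1 (D):
8 5 6
1 2 0
4 3 7

After move 2 (L):
8 5 6
1 0 2
4 3 7

After move 3 (R):
8 5 6
1 2 0
4 3 7

After move 4 (L):
8 5 6
1 0 2
4 3 7

Answer: 8 5 6
1 0 2
4 3 7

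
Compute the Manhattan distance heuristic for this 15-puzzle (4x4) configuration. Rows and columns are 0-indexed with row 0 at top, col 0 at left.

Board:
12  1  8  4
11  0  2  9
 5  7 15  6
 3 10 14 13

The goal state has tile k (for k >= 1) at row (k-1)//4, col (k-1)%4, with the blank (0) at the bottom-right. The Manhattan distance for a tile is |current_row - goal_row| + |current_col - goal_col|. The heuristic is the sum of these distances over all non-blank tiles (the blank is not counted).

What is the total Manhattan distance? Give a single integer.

Tile 12: at (0,0), goal (2,3), distance |0-2|+|0-3| = 5
Tile 1: at (0,1), goal (0,0), distance |0-0|+|1-0| = 1
Tile 8: at (0,2), goal (1,3), distance |0-1|+|2-3| = 2
Tile 4: at (0,3), goal (0,3), distance |0-0|+|3-3| = 0
Tile 11: at (1,0), goal (2,2), distance |1-2|+|0-2| = 3
Tile 2: at (1,2), goal (0,1), distance |1-0|+|2-1| = 2
Tile 9: at (1,3), goal (2,0), distance |1-2|+|3-0| = 4
Tile 5: at (2,0), goal (1,0), distance |2-1|+|0-0| = 1
Tile 7: at (2,1), goal (1,2), distance |2-1|+|1-2| = 2
Tile 15: at (2,2), goal (3,2), distance |2-3|+|2-2| = 1
Tile 6: at (2,3), goal (1,1), distance |2-1|+|3-1| = 3
Tile 3: at (3,0), goal (0,2), distance |3-0|+|0-2| = 5
Tile 10: at (3,1), goal (2,1), distance |3-2|+|1-1| = 1
Tile 14: at (3,2), goal (3,1), distance |3-3|+|2-1| = 1
Tile 13: at (3,3), goal (3,0), distance |3-3|+|3-0| = 3
Sum: 5 + 1 + 2 + 0 + 3 + 2 + 4 + 1 + 2 + 1 + 3 + 5 + 1 + 1 + 3 = 34

Answer: 34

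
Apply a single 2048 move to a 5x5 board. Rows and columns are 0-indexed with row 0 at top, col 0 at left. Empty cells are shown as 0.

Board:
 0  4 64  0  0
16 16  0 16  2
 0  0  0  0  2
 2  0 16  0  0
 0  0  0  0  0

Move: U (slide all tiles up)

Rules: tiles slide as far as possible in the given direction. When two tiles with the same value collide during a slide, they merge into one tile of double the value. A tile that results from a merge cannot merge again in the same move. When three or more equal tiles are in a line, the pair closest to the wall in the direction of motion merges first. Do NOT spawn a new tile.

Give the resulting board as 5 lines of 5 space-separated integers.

Answer: 16  4 64 16  4
 2 16 16  0  0
 0  0  0  0  0
 0  0  0  0  0
 0  0  0  0  0

Derivation:
Slide up:
col 0: [0, 16, 0, 2, 0] -> [16, 2, 0, 0, 0]
col 1: [4, 16, 0, 0, 0] -> [4, 16, 0, 0, 0]
col 2: [64, 0, 0, 16, 0] -> [64, 16, 0, 0, 0]
col 3: [0, 16, 0, 0, 0] -> [16, 0, 0, 0, 0]
col 4: [0, 2, 2, 0, 0] -> [4, 0, 0, 0, 0]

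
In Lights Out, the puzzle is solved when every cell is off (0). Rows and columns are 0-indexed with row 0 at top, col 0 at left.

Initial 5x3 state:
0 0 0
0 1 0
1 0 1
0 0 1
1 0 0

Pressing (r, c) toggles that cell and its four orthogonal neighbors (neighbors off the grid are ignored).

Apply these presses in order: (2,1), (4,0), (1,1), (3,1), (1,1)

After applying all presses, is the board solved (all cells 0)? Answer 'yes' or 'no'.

After press 1 at (2,1):
0 0 0
0 0 0
0 1 0
0 1 1
1 0 0

After press 2 at (4,0):
0 0 0
0 0 0
0 1 0
1 1 1
0 1 0

After press 3 at (1,1):
0 1 0
1 1 1
0 0 0
1 1 1
0 1 0

After press 4 at (3,1):
0 1 0
1 1 1
0 1 0
0 0 0
0 0 0

After press 5 at (1,1):
0 0 0
0 0 0
0 0 0
0 0 0
0 0 0

Lights still on: 0

Answer: yes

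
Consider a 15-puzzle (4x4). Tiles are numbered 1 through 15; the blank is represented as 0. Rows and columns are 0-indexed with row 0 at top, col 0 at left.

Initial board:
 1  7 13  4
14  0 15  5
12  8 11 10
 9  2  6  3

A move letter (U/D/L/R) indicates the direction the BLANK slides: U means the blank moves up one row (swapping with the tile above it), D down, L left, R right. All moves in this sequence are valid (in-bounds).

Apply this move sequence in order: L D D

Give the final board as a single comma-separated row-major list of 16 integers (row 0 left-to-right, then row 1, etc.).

Answer: 1, 7, 13, 4, 12, 14, 15, 5, 9, 8, 11, 10, 0, 2, 6, 3

Derivation:
After move 1 (L):
 1  7 13  4
 0 14 15  5
12  8 11 10
 9  2  6  3

After move 2 (D):
 1  7 13  4
12 14 15  5
 0  8 11 10
 9  2  6  3

After move 3 (D):
 1  7 13  4
12 14 15  5
 9  8 11 10
 0  2  6  3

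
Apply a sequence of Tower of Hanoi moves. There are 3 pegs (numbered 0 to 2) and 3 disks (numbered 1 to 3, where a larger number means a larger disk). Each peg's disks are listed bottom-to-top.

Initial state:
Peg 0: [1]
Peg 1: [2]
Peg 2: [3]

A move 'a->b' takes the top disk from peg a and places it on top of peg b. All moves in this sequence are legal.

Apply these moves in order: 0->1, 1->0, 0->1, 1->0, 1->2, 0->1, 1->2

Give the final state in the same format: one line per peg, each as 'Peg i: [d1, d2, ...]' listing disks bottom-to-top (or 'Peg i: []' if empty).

Answer: Peg 0: []
Peg 1: []
Peg 2: [3, 2, 1]

Derivation:
After move 1 (0->1):
Peg 0: []
Peg 1: [2, 1]
Peg 2: [3]

After move 2 (1->0):
Peg 0: [1]
Peg 1: [2]
Peg 2: [3]

After move 3 (0->1):
Peg 0: []
Peg 1: [2, 1]
Peg 2: [3]

After move 4 (1->0):
Peg 0: [1]
Peg 1: [2]
Peg 2: [3]

After move 5 (1->2):
Peg 0: [1]
Peg 1: []
Peg 2: [3, 2]

After move 6 (0->1):
Peg 0: []
Peg 1: [1]
Peg 2: [3, 2]

After move 7 (1->2):
Peg 0: []
Peg 1: []
Peg 2: [3, 2, 1]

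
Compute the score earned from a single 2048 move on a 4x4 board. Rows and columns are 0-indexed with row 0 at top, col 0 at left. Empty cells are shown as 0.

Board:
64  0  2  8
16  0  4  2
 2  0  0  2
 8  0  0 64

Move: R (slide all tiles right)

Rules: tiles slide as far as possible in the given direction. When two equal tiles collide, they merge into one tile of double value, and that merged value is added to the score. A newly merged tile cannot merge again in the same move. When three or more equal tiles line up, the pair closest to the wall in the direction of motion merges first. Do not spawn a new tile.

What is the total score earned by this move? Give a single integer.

Slide right:
row 0: [64, 0, 2, 8] -> [0, 64, 2, 8]  score +0 (running 0)
row 1: [16, 0, 4, 2] -> [0, 16, 4, 2]  score +0 (running 0)
row 2: [2, 0, 0, 2] -> [0, 0, 0, 4]  score +4 (running 4)
row 3: [8, 0, 0, 64] -> [0, 0, 8, 64]  score +0 (running 4)
Board after move:
 0 64  2  8
 0 16  4  2
 0  0  0  4
 0  0  8 64

Answer: 4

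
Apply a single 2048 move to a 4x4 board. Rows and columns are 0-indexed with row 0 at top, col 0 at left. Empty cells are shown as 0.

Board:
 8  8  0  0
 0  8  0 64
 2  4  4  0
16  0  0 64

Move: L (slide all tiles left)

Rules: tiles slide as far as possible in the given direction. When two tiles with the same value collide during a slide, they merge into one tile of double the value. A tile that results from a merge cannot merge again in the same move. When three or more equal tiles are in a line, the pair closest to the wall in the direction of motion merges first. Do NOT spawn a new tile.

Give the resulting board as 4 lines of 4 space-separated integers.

Answer: 16  0  0  0
 8 64  0  0
 2  8  0  0
16 64  0  0

Derivation:
Slide left:
row 0: [8, 8, 0, 0] -> [16, 0, 0, 0]
row 1: [0, 8, 0, 64] -> [8, 64, 0, 0]
row 2: [2, 4, 4, 0] -> [2, 8, 0, 0]
row 3: [16, 0, 0, 64] -> [16, 64, 0, 0]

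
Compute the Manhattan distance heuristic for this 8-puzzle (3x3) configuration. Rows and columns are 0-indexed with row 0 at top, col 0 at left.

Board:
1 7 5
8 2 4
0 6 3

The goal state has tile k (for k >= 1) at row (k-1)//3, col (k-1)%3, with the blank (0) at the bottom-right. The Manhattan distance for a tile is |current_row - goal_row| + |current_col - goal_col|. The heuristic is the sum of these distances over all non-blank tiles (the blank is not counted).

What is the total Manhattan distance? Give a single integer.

Answer: 14

Derivation:
Tile 1: at (0,0), goal (0,0), distance |0-0|+|0-0| = 0
Tile 7: at (0,1), goal (2,0), distance |0-2|+|1-0| = 3
Tile 5: at (0,2), goal (1,1), distance |0-1|+|2-1| = 2
Tile 8: at (1,0), goal (2,1), distance |1-2|+|0-1| = 2
Tile 2: at (1,1), goal (0,1), distance |1-0|+|1-1| = 1
Tile 4: at (1,2), goal (1,0), distance |1-1|+|2-0| = 2
Tile 6: at (2,1), goal (1,2), distance |2-1|+|1-2| = 2
Tile 3: at (2,2), goal (0,2), distance |2-0|+|2-2| = 2
Sum: 0 + 3 + 2 + 2 + 1 + 2 + 2 + 2 = 14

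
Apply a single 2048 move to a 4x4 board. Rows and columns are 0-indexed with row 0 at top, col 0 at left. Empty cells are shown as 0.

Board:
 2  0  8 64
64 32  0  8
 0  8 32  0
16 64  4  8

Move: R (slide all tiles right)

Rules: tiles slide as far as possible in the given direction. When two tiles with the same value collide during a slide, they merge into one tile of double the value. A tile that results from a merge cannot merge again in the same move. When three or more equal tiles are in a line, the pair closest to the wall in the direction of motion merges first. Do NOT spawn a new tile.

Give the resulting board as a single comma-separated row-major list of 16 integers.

Slide right:
row 0: [2, 0, 8, 64] -> [0, 2, 8, 64]
row 1: [64, 32, 0, 8] -> [0, 64, 32, 8]
row 2: [0, 8, 32, 0] -> [0, 0, 8, 32]
row 3: [16, 64, 4, 8] -> [16, 64, 4, 8]

Answer: 0, 2, 8, 64, 0, 64, 32, 8, 0, 0, 8, 32, 16, 64, 4, 8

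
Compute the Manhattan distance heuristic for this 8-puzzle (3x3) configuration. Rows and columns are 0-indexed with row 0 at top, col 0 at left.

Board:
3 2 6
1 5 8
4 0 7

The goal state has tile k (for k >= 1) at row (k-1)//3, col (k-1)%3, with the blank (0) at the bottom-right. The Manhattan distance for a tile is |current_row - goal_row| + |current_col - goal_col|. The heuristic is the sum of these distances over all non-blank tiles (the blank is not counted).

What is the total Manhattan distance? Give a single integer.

Answer: 9

Derivation:
Tile 3: (0,0)->(0,2) = 2
Tile 2: (0,1)->(0,1) = 0
Tile 6: (0,2)->(1,2) = 1
Tile 1: (1,0)->(0,0) = 1
Tile 5: (1,1)->(1,1) = 0
Tile 8: (1,2)->(2,1) = 2
Tile 4: (2,0)->(1,0) = 1
Tile 7: (2,2)->(2,0) = 2
Sum: 2 + 0 + 1 + 1 + 0 + 2 + 1 + 2 = 9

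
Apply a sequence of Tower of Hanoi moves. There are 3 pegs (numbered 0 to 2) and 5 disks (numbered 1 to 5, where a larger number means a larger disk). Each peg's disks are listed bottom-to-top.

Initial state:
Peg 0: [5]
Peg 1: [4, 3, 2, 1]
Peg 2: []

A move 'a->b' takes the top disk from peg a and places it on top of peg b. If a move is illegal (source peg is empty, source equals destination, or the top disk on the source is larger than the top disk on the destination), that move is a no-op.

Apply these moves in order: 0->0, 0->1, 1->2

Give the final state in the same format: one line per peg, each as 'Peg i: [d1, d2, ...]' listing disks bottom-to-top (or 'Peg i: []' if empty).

Answer: Peg 0: [5]
Peg 1: [4, 3, 2]
Peg 2: [1]

Derivation:
After move 1 (0->0):
Peg 0: [5]
Peg 1: [4, 3, 2, 1]
Peg 2: []

After move 2 (0->1):
Peg 0: [5]
Peg 1: [4, 3, 2, 1]
Peg 2: []

After move 3 (1->2):
Peg 0: [5]
Peg 1: [4, 3, 2]
Peg 2: [1]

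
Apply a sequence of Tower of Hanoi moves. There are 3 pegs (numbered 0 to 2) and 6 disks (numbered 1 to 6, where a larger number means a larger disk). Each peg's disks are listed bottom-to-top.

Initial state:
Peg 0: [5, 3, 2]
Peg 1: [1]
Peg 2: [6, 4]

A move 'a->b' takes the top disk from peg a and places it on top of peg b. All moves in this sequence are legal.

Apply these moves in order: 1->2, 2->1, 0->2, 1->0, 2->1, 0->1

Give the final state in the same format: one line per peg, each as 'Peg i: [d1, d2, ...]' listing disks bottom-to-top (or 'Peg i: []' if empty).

After move 1 (1->2):
Peg 0: [5, 3, 2]
Peg 1: []
Peg 2: [6, 4, 1]

After move 2 (2->1):
Peg 0: [5, 3, 2]
Peg 1: [1]
Peg 2: [6, 4]

After move 3 (0->2):
Peg 0: [5, 3]
Peg 1: [1]
Peg 2: [6, 4, 2]

After move 4 (1->0):
Peg 0: [5, 3, 1]
Peg 1: []
Peg 2: [6, 4, 2]

After move 5 (2->1):
Peg 0: [5, 3, 1]
Peg 1: [2]
Peg 2: [6, 4]

After move 6 (0->1):
Peg 0: [5, 3]
Peg 1: [2, 1]
Peg 2: [6, 4]

Answer: Peg 0: [5, 3]
Peg 1: [2, 1]
Peg 2: [6, 4]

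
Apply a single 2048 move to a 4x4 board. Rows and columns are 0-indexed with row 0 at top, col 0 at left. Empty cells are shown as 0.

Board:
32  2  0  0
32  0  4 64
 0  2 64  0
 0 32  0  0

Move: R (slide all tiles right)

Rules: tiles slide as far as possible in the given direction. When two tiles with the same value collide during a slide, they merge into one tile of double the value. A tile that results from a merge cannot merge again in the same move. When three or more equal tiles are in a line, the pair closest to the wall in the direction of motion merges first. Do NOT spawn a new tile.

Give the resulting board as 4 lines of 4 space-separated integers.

Answer:  0  0 32  2
 0 32  4 64
 0  0  2 64
 0  0  0 32

Derivation:
Slide right:
row 0: [32, 2, 0, 0] -> [0, 0, 32, 2]
row 1: [32, 0, 4, 64] -> [0, 32, 4, 64]
row 2: [0, 2, 64, 0] -> [0, 0, 2, 64]
row 3: [0, 32, 0, 0] -> [0, 0, 0, 32]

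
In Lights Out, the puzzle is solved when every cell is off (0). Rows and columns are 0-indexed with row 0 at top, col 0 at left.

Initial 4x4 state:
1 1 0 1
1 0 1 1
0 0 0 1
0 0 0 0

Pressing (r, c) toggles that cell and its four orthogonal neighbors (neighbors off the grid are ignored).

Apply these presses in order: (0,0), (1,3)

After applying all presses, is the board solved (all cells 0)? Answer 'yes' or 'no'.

Answer: yes

Derivation:
After press 1 at (0,0):
0 0 0 1
0 0 1 1
0 0 0 1
0 0 0 0

After press 2 at (1,3):
0 0 0 0
0 0 0 0
0 0 0 0
0 0 0 0

Lights still on: 0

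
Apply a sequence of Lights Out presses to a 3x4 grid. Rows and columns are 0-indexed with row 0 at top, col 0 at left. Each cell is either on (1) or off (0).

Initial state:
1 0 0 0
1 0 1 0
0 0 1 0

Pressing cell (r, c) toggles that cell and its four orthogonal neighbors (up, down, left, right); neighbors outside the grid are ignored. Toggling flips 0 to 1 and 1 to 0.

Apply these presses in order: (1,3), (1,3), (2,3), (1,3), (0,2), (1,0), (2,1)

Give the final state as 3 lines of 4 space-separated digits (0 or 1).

Answer: 0 1 1 0
0 0 1 0
0 1 1 0

Derivation:
After press 1 at (1,3):
1 0 0 1
1 0 0 1
0 0 1 1

After press 2 at (1,3):
1 0 0 0
1 0 1 0
0 0 1 0

After press 3 at (2,3):
1 0 0 0
1 0 1 1
0 0 0 1

After press 4 at (1,3):
1 0 0 1
1 0 0 0
0 0 0 0

After press 5 at (0,2):
1 1 1 0
1 0 1 0
0 0 0 0

After press 6 at (1,0):
0 1 1 0
0 1 1 0
1 0 0 0

After press 7 at (2,1):
0 1 1 0
0 0 1 0
0 1 1 0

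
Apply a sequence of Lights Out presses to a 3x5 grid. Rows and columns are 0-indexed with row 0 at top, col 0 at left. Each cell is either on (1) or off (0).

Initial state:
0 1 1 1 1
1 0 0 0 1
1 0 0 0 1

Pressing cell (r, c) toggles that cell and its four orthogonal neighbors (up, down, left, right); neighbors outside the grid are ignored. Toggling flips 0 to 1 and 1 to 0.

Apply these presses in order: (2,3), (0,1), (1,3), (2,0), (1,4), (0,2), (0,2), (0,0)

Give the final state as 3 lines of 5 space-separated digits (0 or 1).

Answer: 0 1 0 0 0
1 1 1 1 1
0 1 1 0 1

Derivation:
After press 1 at (2,3):
0 1 1 1 1
1 0 0 1 1
1 0 1 1 0

After press 2 at (0,1):
1 0 0 1 1
1 1 0 1 1
1 0 1 1 0

After press 3 at (1,3):
1 0 0 0 1
1 1 1 0 0
1 0 1 0 0

After press 4 at (2,0):
1 0 0 0 1
0 1 1 0 0
0 1 1 0 0

After press 5 at (1,4):
1 0 0 0 0
0 1 1 1 1
0 1 1 0 1

After press 6 at (0,2):
1 1 1 1 0
0 1 0 1 1
0 1 1 0 1

After press 7 at (0,2):
1 0 0 0 0
0 1 1 1 1
0 1 1 0 1

After press 8 at (0,0):
0 1 0 0 0
1 1 1 1 1
0 1 1 0 1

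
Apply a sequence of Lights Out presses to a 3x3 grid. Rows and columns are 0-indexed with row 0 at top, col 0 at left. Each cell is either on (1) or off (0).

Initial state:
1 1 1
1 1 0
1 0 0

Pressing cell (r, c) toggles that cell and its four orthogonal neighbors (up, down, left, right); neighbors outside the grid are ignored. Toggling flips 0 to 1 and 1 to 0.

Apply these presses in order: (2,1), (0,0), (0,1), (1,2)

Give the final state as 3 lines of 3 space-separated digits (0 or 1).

After press 1 at (2,1):
1 1 1
1 0 0
0 1 1

After press 2 at (0,0):
0 0 1
0 0 0
0 1 1

After press 3 at (0,1):
1 1 0
0 1 0
0 1 1

After press 4 at (1,2):
1 1 1
0 0 1
0 1 0

Answer: 1 1 1
0 0 1
0 1 0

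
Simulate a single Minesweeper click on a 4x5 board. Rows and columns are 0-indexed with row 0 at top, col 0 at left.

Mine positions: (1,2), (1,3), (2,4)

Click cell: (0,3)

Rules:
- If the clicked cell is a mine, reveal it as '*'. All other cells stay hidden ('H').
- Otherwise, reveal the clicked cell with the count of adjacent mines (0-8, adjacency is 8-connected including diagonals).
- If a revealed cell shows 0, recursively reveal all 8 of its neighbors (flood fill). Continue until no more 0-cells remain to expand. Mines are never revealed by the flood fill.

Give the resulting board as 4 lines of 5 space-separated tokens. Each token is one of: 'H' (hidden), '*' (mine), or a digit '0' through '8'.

H H H 2 H
H H H H H
H H H H H
H H H H H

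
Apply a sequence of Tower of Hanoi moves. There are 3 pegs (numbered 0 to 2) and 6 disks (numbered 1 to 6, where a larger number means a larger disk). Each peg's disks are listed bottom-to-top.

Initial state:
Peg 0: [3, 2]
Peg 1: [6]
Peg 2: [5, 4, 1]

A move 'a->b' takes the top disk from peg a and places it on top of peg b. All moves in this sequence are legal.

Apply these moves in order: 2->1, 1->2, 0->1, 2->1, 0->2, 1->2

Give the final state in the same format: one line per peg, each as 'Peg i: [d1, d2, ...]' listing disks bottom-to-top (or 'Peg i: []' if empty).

After move 1 (2->1):
Peg 0: [3, 2]
Peg 1: [6, 1]
Peg 2: [5, 4]

After move 2 (1->2):
Peg 0: [3, 2]
Peg 1: [6]
Peg 2: [5, 4, 1]

After move 3 (0->1):
Peg 0: [3]
Peg 1: [6, 2]
Peg 2: [5, 4, 1]

After move 4 (2->1):
Peg 0: [3]
Peg 1: [6, 2, 1]
Peg 2: [5, 4]

After move 5 (0->2):
Peg 0: []
Peg 1: [6, 2, 1]
Peg 2: [5, 4, 3]

After move 6 (1->2):
Peg 0: []
Peg 1: [6, 2]
Peg 2: [5, 4, 3, 1]

Answer: Peg 0: []
Peg 1: [6, 2]
Peg 2: [5, 4, 3, 1]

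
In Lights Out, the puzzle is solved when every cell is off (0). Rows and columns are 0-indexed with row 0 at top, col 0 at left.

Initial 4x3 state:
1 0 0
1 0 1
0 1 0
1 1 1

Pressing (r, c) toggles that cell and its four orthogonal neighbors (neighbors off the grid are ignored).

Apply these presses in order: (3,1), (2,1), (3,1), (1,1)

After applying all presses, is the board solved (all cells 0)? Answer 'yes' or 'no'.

After press 1 at (3,1):
1 0 0
1 0 1
0 0 0
0 0 0

After press 2 at (2,1):
1 0 0
1 1 1
1 1 1
0 1 0

After press 3 at (3,1):
1 0 0
1 1 1
1 0 1
1 0 1

After press 4 at (1,1):
1 1 0
0 0 0
1 1 1
1 0 1

Lights still on: 7

Answer: no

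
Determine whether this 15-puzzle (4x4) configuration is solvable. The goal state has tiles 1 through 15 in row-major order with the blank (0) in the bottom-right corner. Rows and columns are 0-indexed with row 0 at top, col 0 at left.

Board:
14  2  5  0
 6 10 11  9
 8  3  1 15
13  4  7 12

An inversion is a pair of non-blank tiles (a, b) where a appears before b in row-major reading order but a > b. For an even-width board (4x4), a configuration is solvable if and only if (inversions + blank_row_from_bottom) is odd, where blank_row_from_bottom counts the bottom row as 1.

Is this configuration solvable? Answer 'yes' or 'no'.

Answer: yes

Derivation:
Inversions: 49
Blank is in row 0 (0-indexed from top), which is row 4 counting from the bottom (bottom = 1).
49 + 4 = 53, which is odd, so the puzzle is solvable.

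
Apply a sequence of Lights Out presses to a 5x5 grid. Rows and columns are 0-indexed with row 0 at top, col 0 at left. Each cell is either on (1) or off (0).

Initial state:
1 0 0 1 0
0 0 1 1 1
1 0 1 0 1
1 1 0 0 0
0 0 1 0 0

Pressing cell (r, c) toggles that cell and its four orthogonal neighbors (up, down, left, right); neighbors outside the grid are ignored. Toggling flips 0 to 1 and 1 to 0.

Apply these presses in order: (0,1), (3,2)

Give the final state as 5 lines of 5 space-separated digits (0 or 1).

After press 1 at (0,1):
0 1 1 1 0
0 1 1 1 1
1 0 1 0 1
1 1 0 0 0
0 0 1 0 0

After press 2 at (3,2):
0 1 1 1 0
0 1 1 1 1
1 0 0 0 1
1 0 1 1 0
0 0 0 0 0

Answer: 0 1 1 1 0
0 1 1 1 1
1 0 0 0 1
1 0 1 1 0
0 0 0 0 0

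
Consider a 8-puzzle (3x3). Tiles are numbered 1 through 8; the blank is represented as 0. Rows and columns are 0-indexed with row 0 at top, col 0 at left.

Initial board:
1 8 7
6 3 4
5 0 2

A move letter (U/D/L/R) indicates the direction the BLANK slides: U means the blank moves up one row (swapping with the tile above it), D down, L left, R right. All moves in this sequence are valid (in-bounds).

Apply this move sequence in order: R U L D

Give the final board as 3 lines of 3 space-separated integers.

Answer: 1 8 7
6 2 3
5 0 4

Derivation:
After move 1 (R):
1 8 7
6 3 4
5 2 0

After move 2 (U):
1 8 7
6 3 0
5 2 4

After move 3 (L):
1 8 7
6 0 3
5 2 4

After move 4 (D):
1 8 7
6 2 3
5 0 4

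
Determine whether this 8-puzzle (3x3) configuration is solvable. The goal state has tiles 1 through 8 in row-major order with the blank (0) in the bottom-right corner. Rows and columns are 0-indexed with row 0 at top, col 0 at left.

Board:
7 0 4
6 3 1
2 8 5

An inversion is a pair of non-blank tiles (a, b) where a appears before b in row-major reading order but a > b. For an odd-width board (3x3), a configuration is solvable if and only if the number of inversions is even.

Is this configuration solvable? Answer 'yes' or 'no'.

Inversions (pairs i<j in row-major order where tile[i] > tile[j] > 0): 16
16 is even, so the puzzle is solvable.

Answer: yes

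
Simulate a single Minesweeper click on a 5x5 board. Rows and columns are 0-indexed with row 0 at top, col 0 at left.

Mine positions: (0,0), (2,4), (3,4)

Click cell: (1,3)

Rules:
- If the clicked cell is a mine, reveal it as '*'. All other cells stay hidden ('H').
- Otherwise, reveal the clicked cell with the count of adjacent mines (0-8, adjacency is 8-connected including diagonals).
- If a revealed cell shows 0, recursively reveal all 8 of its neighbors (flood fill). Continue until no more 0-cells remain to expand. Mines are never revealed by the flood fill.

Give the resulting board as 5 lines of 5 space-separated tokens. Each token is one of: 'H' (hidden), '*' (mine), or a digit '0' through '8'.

H H H H H
H H H 1 H
H H H H H
H H H H H
H H H H H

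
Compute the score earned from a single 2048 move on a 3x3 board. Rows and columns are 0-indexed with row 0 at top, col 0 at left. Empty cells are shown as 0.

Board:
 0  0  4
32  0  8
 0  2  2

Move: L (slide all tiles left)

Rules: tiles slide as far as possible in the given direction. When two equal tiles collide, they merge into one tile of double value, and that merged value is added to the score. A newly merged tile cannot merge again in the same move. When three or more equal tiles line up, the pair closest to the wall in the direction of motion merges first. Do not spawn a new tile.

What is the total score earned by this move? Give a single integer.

Answer: 4

Derivation:
Slide left:
row 0: [0, 0, 4] -> [4, 0, 0]  score +0 (running 0)
row 1: [32, 0, 8] -> [32, 8, 0]  score +0 (running 0)
row 2: [0, 2, 2] -> [4, 0, 0]  score +4 (running 4)
Board after move:
 4  0  0
32  8  0
 4  0  0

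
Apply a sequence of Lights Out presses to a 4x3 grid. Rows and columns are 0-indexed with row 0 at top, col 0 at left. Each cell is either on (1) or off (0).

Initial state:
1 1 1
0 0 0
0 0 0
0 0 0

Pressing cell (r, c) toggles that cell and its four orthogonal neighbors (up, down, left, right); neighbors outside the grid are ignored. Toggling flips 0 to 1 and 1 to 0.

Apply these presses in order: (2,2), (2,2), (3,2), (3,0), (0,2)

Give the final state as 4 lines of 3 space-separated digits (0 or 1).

Answer: 1 0 0
0 0 1
1 0 1
1 0 1

Derivation:
After press 1 at (2,2):
1 1 1
0 0 1
0 1 1
0 0 1

After press 2 at (2,2):
1 1 1
0 0 0
0 0 0
0 0 0

After press 3 at (3,2):
1 1 1
0 0 0
0 0 1
0 1 1

After press 4 at (3,0):
1 1 1
0 0 0
1 0 1
1 0 1

After press 5 at (0,2):
1 0 0
0 0 1
1 0 1
1 0 1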